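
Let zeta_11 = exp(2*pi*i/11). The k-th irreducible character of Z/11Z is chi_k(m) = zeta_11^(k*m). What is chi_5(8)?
chi_5(8) = zeta_11^40 = exp(-8*I*pi/11)

Why: chi_5(8) = zeta_11^(5*8) = zeta_11^40. Since zeta_11^11 = 1, this equals zeta_11^7 = exp(2*pi*i*7/11) = exp(-8*I*pi/11).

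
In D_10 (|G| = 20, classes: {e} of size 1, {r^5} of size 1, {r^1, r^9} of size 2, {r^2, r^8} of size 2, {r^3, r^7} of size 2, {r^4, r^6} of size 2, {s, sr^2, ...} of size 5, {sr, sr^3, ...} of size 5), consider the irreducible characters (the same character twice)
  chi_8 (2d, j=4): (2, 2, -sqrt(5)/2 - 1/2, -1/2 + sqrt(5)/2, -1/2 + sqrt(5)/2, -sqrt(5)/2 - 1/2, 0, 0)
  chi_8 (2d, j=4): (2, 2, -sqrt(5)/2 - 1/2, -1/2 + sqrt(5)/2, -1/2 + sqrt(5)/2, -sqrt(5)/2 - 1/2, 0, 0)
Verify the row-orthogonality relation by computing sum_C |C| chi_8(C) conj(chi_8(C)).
Sum = 20 = |G| = 20; so <chi_8, chi_8> = 1 (norm-1 confirms irreducibility).

Argument: Compute term by term over conjugacy classes (|C| * chi_8(C) * conj(chi_8(C))):
  1*(2)*conj(2) + 1*(2)*conj(2) + 2*(-sqrt(5)/2 - 1/2)*conj(-sqrt(5)/2 - 1/2) + 2*(-1/2 + sqrt(5)/2)*conj(-1/2 + sqrt(5)/2) + 2*(-1/2 + sqrt(5)/2)*conj(-1/2 + sqrt(5)/2) + 2*(-sqrt(5)/2 - 1/2)*conj(-sqrt(5)/2 - 1/2) + 5*(0)*conj(0) + 5*(0)*conj(0)
  = (4) + (4) + (sqrt(5) + 3) + (3 - sqrt(5)) + (3 - sqrt(5)) + (sqrt(5) + 3) + (0) + (0)
  = 20.
Dividing by |G| = 20 gives 20/20 = 1, matching the row-orthogonality relation <chi_8, chi_8> = [chi_8 = chi_8].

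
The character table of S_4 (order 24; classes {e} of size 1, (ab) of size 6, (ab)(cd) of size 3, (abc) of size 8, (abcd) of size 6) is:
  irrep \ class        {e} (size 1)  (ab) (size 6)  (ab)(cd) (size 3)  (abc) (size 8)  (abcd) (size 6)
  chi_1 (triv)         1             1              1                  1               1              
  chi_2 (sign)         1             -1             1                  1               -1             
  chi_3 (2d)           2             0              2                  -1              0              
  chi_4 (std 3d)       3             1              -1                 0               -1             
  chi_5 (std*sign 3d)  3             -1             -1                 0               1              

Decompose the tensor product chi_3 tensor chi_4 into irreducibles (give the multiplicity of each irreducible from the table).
chi_3 tensor chi_4 = chi_4 + chi_5 (all other irreducibles have multiplicity 0).

Why: The character of a tensor product is the pointwise product (chi_3 * chi_4)(C) = chi_3(C) * chi_4(C):
  {e}: (2)*(3), (ab): (0)*(1), (ab)(cd): (2)*(-1), (abc): (-1)*(0), (abcd): (0)*(-1)
so (chi_3 * chi_4) takes values
  {e} -> 6, (ab) -> 0, (ab)(cd) -> -2, (abc) -> 0, (abcd) -> 0.
Now take the inner product of this character with each irreducible chi from the table, <chi_3*chi_4, chi> = (1/24) sum_C |C| (chi_3*chi_4)(C) conj(chi(C)):
  <chi_3*chi_4, chi_1> = (1/24)[1*(6)*conj(1) + 6*(0)*conj(1) + 3*(-2)*conj(1) + 8*(0)*conj(1) + 6*(0)*conj(1)]
      = (1/24)[(6) + (0) + (-6) + (0) + (0)] = 0/24 = 0
  <chi_3*chi_4, chi_2> = (1/24)[1*(6)*conj(1) + 6*(0)*conj(-1) + 3*(-2)*conj(1) + 8*(0)*conj(1) + 6*(0)*conj(-1)]
      = (1/24)[(6) + (0) + (-6) + (0) + (0)] = 0/24 = 0
  <chi_3*chi_4, chi_3> = (1/24)[1*(6)*conj(2) + 6*(0)*conj(0) + 3*(-2)*conj(2) + 8*(0)*conj(-1) + 6*(0)*conj(0)]
      = (1/24)[(12) + (0) + (-12) + (0) + (0)] = 0/24 = 0
  <chi_3*chi_4, chi_4> = (1/24)[1*(6)*conj(3) + 6*(0)*conj(1) + 3*(-2)*conj(-1) + 8*(0)*conj(0) + 6*(0)*conj(-1)]
      = (1/24)[(18) + (0) + (6) + (0) + (0)] = 24/24 = 1
  <chi_3*chi_4, chi_5> = (1/24)[1*(6)*conj(3) + 6*(0)*conj(-1) + 3*(-2)*conj(-1) + 8*(0)*conj(0) + 6*(0)*conj(1)]
      = (1/24)[(18) + (0) + (6) + (0) + (0)] = 24/24 = 1
Hence the multiplicities are chi_4: 1, chi_5: 1. Dimension check: dim(chi_3)*dim(chi_4) = 2*3 = 6 and sum (mult * dim) = 1*3 + 1*3 = 6.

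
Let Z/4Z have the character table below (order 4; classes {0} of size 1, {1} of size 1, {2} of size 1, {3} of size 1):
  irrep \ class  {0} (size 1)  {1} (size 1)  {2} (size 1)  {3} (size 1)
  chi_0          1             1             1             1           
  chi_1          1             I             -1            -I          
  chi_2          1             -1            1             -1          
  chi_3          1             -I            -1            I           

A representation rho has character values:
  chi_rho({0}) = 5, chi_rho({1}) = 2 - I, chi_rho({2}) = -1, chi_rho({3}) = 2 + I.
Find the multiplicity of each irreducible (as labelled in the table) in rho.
Multiplicities: chi_0: 2, chi_1: 1, chi_2: 0, chi_3: 2.

Details: Use <chi_rho, chi> = (1/|G|) sum_C |C| * chi_rho(C) * conj(chi(C)) with |G| = 4 for each irreducible chi in the table:
  <chi_rho, chi_0> = (1/4)[1*(5)*conj(1) + 1*(2 - I)*conj(1) + 1*(-1)*conj(1) + 1*(2 + I)*conj(1)]
      = (1/4)[(5) + (2 - I) + (-1) + (2 + I)] = 8/4 = 2
  <chi_rho, chi_1> = (1/4)[1*(5)*conj(1) + 1*(2 - I)*conj(I) + 1*(-1)*conj(-1) + 1*(2 + I)*conj(-I)]
      = (1/4)[(5) + (-1 - 2*I) + (1) + (-1 + 2*I)] = 4/4 = 1
  <chi_rho, chi_2> = (1/4)[1*(5)*conj(1) + 1*(2 - I)*conj(-1) + 1*(-1)*conj(1) + 1*(2 + I)*conj(-1)]
      = (1/4)[(5) + (-2 + I) + (-1) + (-2 - I)] = 0/4 = 0
  <chi_rho, chi_3> = (1/4)[1*(5)*conj(1) + 1*(2 - I)*conj(-I) + 1*(-1)*conj(-1) + 1*(2 + I)*conj(I)]
      = (1/4)[(5) + (1 + 2*I) + (1) + (1 - 2*I)] = 8/4 = 2
(Exp terms are combined using exp(i*s)*conj(exp(i*t)) = exp(i*(s-t)), and sums of them are collapsed using the identity that for every m > 1 the m distinct m-th roots of unity sum to 0, e.g. 1 + exp(2*I*pi/3) + exp(-2*I*pi/3) = 0.)
Dimension check: dim(rho) = sum (mult * dim) = 2*1 + 1*1 + 0*1 + 2*1 = 5 = chi_rho(e) = 5.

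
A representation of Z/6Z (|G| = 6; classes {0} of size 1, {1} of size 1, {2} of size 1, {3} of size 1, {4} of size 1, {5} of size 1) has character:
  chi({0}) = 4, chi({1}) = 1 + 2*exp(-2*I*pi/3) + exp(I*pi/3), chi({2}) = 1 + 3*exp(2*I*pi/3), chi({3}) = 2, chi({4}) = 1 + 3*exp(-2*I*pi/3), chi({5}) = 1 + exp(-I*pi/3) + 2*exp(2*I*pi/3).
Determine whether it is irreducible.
Not irreducible (reducible): <chi, chi> = 6 > 1.

Argument: <chi, chi> = (1/|G|) sum_C |C| * |chi(C)|^2 = (1/6)[1*|4|^2 + 1*|1 + 2*exp(-2*I*pi/3) + exp(I*pi/3)|^2 + 1*|1 + 3*exp(2*I*pi/3)|^2 + 1*|2|^2 + 1*|1 + 3*exp(-2*I*pi/3)|^2 + 1*|1 + exp(-I*pi/3) + 2*exp(2*I*pi/3)|^2]
  = (1/6)[(16) + (1) + (7) + (4) + (7) + (1)] = 36/6 = 6.
(Exp terms are combined using exp(i*s)*conj(exp(i*t)) = exp(i*(s-t)), and sums of them are collapsed using the identity that for every m > 1 the m distinct m-th roots of unity sum to 0, e.g. 1 + exp(2*I*pi/3) + exp(-2*I*pi/3) = 0.)
A character is irreducible iff <chi, chi> = 1, so this representation is reducible.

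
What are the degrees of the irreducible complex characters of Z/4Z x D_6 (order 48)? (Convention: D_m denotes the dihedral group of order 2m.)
Dimensions: 1, 1, 1, 1, 1, 1, 1, 1, 1, 1, 1, 1, 1, 1, 1, 1, 2, 2, 2, 2, 2, 2, 2, 2

Reasoning: There are 24 irreducibles (= number of conjugacy classes). Their dimensions d_i satisfy sum d_i^2 = |G| = 48: 1 + 1 + 1 + 1 + 1 + 1 + 1 + 1 + 1 + 1 + 1 + 1 + 1 + 1 + 1 + 1 + 4 + 4 + 4 + 4 + 4 + 4 + 4 + 4 = 48. (For the product with Z/4Z: each of the 4 1-dim characters of Z/4Z tensors with each irrep of D_6, giving 4 copies of each D_6-dimension.)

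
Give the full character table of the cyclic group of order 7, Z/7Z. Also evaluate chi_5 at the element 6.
Character table of Z/7Z (irreps indexed chi_0,...,chi_6 with chi_k(m) = zeta_7^(k*m), zeta_7 = exp(2*pi*i/7)):
  irrep \ class  {0} (size 1)  {1} (size 1)    {2} (size 1)    {3} (size 1)    {4} (size 1)    {5} (size 1)    {6} (size 1)  
  chi_0          1             1               1               1               1               1               1             
  chi_1          1             exp(2*I*pi/7)   exp(4*I*pi/7)   exp(6*I*pi/7)   exp(-6*I*pi/7)  exp(-4*I*pi/7)  exp(-2*I*pi/7)
  chi_2          1             exp(4*I*pi/7)   exp(-6*I*pi/7)  exp(-2*I*pi/7)  exp(2*I*pi/7)   exp(6*I*pi/7)   exp(-4*I*pi/7)
  chi_3          1             exp(6*I*pi/7)   exp(-2*I*pi/7)  exp(4*I*pi/7)   exp(-4*I*pi/7)  exp(2*I*pi/7)   exp(-6*I*pi/7)
  chi_4          1             exp(-6*I*pi/7)  exp(2*I*pi/7)   exp(-4*I*pi/7)  exp(4*I*pi/7)   exp(-2*I*pi/7)  exp(6*I*pi/7) 
  chi_5          1             exp(-4*I*pi/7)  exp(6*I*pi/7)   exp(2*I*pi/7)   exp(-2*I*pi/7)  exp(-6*I*pi/7)  exp(4*I*pi/7) 
  chi_6          1             exp(-2*I*pi/7)  exp(-4*I*pi/7)  exp(-6*I*pi/7)  exp(6*I*pi/7)   exp(4*I*pi/7)   exp(2*I*pi/7) 

Spot check: chi_5(6) = zeta_7^(5*6) = zeta_7^30 = exp(4*I*pi/7).

Argument: Z/7Z is abelian, so all 7 irreducible complex representations are 1-dimensional. They are given by chi_k(m) = zeta_7^(k*m) for k = 0,...,6. Row orthogonality: sum_m chi_k(m) conj(chi_l(m)) = 7 * [k = l].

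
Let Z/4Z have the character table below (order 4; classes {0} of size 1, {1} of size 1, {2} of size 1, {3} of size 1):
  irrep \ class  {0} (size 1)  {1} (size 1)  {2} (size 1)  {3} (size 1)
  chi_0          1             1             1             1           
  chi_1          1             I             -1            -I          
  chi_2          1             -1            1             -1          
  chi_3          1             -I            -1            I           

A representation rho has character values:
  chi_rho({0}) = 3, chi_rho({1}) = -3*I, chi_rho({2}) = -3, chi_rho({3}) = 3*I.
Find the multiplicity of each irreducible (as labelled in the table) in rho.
Multiplicities: chi_0: 0, chi_1: 0, chi_2: 0, chi_3: 3.

Solution. Use <chi_rho, chi> = (1/|G|) sum_C |C| * chi_rho(C) * conj(chi(C)) with |G| = 4 for each irreducible chi in the table:
  <chi_rho, chi_0> = (1/4)[1*(3)*conj(1) + 1*(-3*I)*conj(1) + 1*(-3)*conj(1) + 1*(3*I)*conj(1)]
      = (1/4)[(3) + (-3*I) + (-3) + (3*I)] = 0/4 = 0
  <chi_rho, chi_1> = (1/4)[1*(3)*conj(1) + 1*(-3*I)*conj(I) + 1*(-3)*conj(-1) + 1*(3*I)*conj(-I)]
      = (1/4)[(3) + (-3) + (3) + (-3)] = 0/4 = 0
  <chi_rho, chi_2> = (1/4)[1*(3)*conj(1) + 1*(-3*I)*conj(-1) + 1*(-3)*conj(1) + 1*(3*I)*conj(-1)]
      = (1/4)[(3) + (3*I) + (-3) + (-3*I)] = 0/4 = 0
  <chi_rho, chi_3> = (1/4)[1*(3)*conj(1) + 1*(-3*I)*conj(-I) + 1*(-3)*conj(-1) + 1*(3*I)*conj(I)]
      = (1/4)[(3) + (3) + (3) + (3)] = 12/4 = 3
(Exp terms are combined using exp(i*s)*conj(exp(i*t)) = exp(i*(s-t)), and sums of them are collapsed using the identity that for every m > 1 the m distinct m-th roots of unity sum to 0, e.g. 1 + exp(2*I*pi/3) + exp(-2*I*pi/3) = 0.)
Dimension check: dim(rho) = sum (mult * dim) = 0*1 + 0*1 + 0*1 + 3*1 = 3 = chi_rho(e) = 3.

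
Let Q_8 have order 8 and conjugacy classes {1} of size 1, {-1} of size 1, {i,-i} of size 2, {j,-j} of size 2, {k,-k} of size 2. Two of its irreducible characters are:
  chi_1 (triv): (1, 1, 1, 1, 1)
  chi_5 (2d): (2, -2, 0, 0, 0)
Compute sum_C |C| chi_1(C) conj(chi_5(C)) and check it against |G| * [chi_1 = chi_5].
Sum = 0; so <chi_1, chi_5> = 0 (distinct irreducibles are orthogonal).

Reasoning: Compute term by term over conjugacy classes (|C| * chi_1(C) * conj(chi_5(C))):
  1*(1)*conj(2) + 1*(1)*conj(-2) + 2*(1)*conj(0) + 2*(1)*conj(0) + 2*(1)*conj(0)
  = (2) + (-2) + (0) + (0) + (0)
  = 0.
Dividing by |G| = 8 gives 0/8 = 0, matching the row-orthogonality relation <chi_1, chi_5> = [chi_1 = chi_5].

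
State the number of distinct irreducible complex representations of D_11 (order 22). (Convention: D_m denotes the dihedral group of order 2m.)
7

Details: The number of irreducible complex representations of a finite group equals its number of conjugacy classes. D_11 has 7 conjugacy classes ((n+3)/2 for n odd), so D_11 (order 22) has exactly 7 irreducible complex representations.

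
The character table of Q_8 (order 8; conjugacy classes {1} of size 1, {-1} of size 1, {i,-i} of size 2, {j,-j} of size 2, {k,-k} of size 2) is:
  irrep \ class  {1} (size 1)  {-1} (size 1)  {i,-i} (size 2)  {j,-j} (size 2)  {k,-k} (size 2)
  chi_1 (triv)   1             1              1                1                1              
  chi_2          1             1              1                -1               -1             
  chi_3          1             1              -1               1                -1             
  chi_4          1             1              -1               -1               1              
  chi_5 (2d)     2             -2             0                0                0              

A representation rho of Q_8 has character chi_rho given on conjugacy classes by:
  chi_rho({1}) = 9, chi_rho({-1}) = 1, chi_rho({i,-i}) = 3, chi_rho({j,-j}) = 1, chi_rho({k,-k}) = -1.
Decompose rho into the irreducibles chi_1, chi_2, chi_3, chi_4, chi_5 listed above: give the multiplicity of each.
Multiplicities: chi_1: 2, chi_2: 2, chi_3: 1, chi_4: 0, chi_5: 2.

Explanation: Use <chi_rho, chi> = (1/|G|) sum_C |C| * chi_rho(C) * conj(chi(C)) with |G| = 8 for each irreducible chi in the table:
  <chi_rho, chi_1> = (1/8)[1*(9)*conj(1) + 1*(1)*conj(1) + 2*(3)*conj(1) + 2*(1)*conj(1) + 2*(-1)*conj(1)]
      = (1/8)[(9) + (1) + (6) + (2) + (-2)] = 16/8 = 2
  <chi_rho, chi_2> = (1/8)[1*(9)*conj(1) + 1*(1)*conj(1) + 2*(3)*conj(1) + 2*(1)*conj(-1) + 2*(-1)*conj(-1)]
      = (1/8)[(9) + (1) + (6) + (-2) + (2)] = 16/8 = 2
  <chi_rho, chi_3> = (1/8)[1*(9)*conj(1) + 1*(1)*conj(1) + 2*(3)*conj(-1) + 2*(1)*conj(1) + 2*(-1)*conj(-1)]
      = (1/8)[(9) + (1) + (-6) + (2) + (2)] = 8/8 = 1
  <chi_rho, chi_4> = (1/8)[1*(9)*conj(1) + 1*(1)*conj(1) + 2*(3)*conj(-1) + 2*(1)*conj(-1) + 2*(-1)*conj(1)]
      = (1/8)[(9) + (1) + (-6) + (-2) + (-2)] = 0/8 = 0
  <chi_rho, chi_5> = (1/8)[1*(9)*conj(2) + 1*(1)*conj(-2) + 2*(3)*conj(0) + 2*(1)*conj(0) + 2*(-1)*conj(0)]
      = (1/8)[(18) + (-2) + (0) + (0) + (0)] = 16/8 = 2
Dimension check: dim(rho) = sum (mult * dim) = 2*1 + 2*1 + 1*1 + 0*1 + 2*2 = 9 = chi_rho(e) = 9.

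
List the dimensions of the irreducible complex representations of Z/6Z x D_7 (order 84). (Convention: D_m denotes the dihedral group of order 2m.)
Dimensions: 1, 1, 1, 1, 1, 1, 1, 1, 1, 1, 1, 1, 2, 2, 2, 2, 2, 2, 2, 2, 2, 2, 2, 2, 2, 2, 2, 2, 2, 2

Why: There are 30 irreducibles (= number of conjugacy classes). Their dimensions d_i satisfy sum d_i^2 = |G| = 84: 1 + 1 + 1 + 1 + 1 + 1 + 1 + 1 + 1 + 1 + 1 + 1 + 4 + 4 + 4 + 4 + 4 + 4 + 4 + 4 + 4 + 4 + 4 + 4 + 4 + 4 + 4 + 4 + 4 + 4 = 84. (For the product with Z/6Z: each of the 6 1-dim characters of Z/6Z tensors with each irrep of D_7, giving 6 copies of each D_7-dimension.)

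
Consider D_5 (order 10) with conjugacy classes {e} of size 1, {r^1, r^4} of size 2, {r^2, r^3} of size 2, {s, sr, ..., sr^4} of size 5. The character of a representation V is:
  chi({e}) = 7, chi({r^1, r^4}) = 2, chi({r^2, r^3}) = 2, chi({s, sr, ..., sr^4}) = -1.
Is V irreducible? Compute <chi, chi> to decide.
Not irreducible (reducible): <chi, chi> = 7 > 1.

Derivation: <chi, chi> = (1/|G|) sum_C |C| * |chi(C)|^2 = (1/10)[1*|7|^2 + 2*|2|^2 + 2*|2|^2 + 5*|-1|^2]
  = (1/10)[(49) + (8) + (8) + (5)] = 70/10 = 7.
A character is irreducible iff <chi, chi> = 1, so this representation is reducible.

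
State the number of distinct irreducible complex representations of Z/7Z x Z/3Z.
21

Why: The number of irreducible complex representations of a finite group equals its number of conjugacy classes. Z/7Z x Z/3Z is abelian of order 21, so every element is its own conjugacy class: 21 classes, so Z/7Z x Z/3Z (order 21) has exactly 21 irreducible complex representations.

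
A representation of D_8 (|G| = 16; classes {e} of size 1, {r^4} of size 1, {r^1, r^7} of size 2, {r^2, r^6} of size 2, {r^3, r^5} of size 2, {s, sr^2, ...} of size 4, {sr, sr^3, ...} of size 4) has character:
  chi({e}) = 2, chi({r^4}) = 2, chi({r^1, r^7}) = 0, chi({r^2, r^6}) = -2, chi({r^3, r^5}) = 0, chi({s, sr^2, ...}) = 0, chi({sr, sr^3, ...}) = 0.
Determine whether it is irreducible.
Irreducible: <chi, chi> = 1.

Explanation: <chi, chi> = (1/|G|) sum_C |C| * |chi(C)|^2 = (1/16)[1*|2|^2 + 1*|2|^2 + 2*|0|^2 + 2*|-2|^2 + 2*|0|^2 + 4*|0|^2 + 4*|0|^2]
  = (1/16)[(4) + (4) + (0) + (8) + (0) + (0) + (0)] = 16/16 = 1.
A character is irreducible iff <chi, chi> = 1, so this representation is irreducible.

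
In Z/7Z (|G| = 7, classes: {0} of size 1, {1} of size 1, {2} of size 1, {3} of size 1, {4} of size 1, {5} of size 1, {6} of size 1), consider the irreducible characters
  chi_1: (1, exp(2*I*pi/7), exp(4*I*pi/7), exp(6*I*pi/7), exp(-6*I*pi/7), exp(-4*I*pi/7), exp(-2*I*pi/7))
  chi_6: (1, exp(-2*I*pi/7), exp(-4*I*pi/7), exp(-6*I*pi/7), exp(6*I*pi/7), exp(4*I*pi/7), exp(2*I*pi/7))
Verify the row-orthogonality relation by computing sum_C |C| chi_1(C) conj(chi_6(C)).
Sum = 0; so <chi_1, chi_6> = 0 (distinct irreducibles are orthogonal).

Proof sketch: Compute term by term over conjugacy classes (|C| * chi_1(C) * conj(chi_6(C))):
  1*(1)*conj(1) + 1*(exp(2*I*pi/7))*conj(exp(-2*I*pi/7)) + 1*(exp(4*I*pi/7))*conj(exp(-4*I*pi/7)) + 1*(exp(6*I*pi/7))*conj(exp(-6*I*pi/7)) + 1*(exp(-6*I*pi/7))*conj(exp(6*I*pi/7)) + 1*(exp(-4*I*pi/7))*conj(exp(4*I*pi/7)) + 1*(exp(-2*I*pi/7))*conj(exp(2*I*pi/7))
  = (1) + (exp(4*I*pi/7)) + (exp(-6*I*pi/7)) + (exp(-2*I*pi/7)) + (exp(2*I*pi/7)) + (exp(6*I*pi/7)) + (exp(-4*I*pi/7))
  = 0.
(Exp terms are combined using exp(i*s)*conj(exp(i*t)) = exp(i*(s-t)), and sums of them are collapsed using the identity that for every m > 1 the m distinct m-th roots of unity sum to 0, e.g. 1 + exp(2*I*pi/3) + exp(-2*I*pi/3) = 0.)
Dividing by |G| = 7 gives 0/7 = 0, matching the row-orthogonality relation <chi_1, chi_6> = [chi_1 = chi_6].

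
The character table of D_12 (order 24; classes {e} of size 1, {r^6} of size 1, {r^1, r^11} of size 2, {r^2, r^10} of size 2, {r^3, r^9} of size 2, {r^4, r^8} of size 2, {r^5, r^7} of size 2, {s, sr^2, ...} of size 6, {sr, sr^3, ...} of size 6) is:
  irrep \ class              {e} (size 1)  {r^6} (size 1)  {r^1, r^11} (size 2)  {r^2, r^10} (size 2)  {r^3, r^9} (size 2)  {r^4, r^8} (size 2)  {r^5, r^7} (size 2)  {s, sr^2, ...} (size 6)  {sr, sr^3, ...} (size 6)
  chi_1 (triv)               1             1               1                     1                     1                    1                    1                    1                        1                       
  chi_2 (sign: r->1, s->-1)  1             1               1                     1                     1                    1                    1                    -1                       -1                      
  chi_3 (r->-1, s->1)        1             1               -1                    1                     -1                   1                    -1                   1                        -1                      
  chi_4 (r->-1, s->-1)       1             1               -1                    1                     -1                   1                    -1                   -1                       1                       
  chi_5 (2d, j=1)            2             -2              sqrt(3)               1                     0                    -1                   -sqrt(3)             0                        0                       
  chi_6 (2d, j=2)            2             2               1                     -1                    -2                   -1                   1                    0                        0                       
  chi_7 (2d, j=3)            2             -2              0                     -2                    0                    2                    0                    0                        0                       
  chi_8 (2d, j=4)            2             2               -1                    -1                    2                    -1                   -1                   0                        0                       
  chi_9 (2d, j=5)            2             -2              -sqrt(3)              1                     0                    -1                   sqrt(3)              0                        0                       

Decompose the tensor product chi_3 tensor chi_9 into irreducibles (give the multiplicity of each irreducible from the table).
chi_3 tensor chi_9 = chi_5 (all other irreducibles have multiplicity 0).

Proof sketch: The character of a tensor product is the pointwise product (chi_3 * chi_9)(C) = chi_3(C) * chi_9(C):
  {e}: (1)*(2), {r^6}: (1)*(-2), {r^1, r^11}: (-1)*(-sqrt(3)), {r^2, r^10}: (1)*(1), {r^3, r^9}: (-1)*(0), {r^4, r^8}: (1)*(-1), {r^5, r^7}: (-1)*(sqrt(3)), {s, sr^2, ...}: (1)*(0), {sr, sr^3, ...}: (-1)*(0)
so (chi_3 * chi_9) takes values
  {e} -> 2, {r^6} -> -2, {r^1, r^11} -> sqrt(3), {r^2, r^10} -> 1, {r^3, r^9} -> 0, {r^4, r^8} -> -1, {r^5, r^7} -> -sqrt(3), {s, sr^2, ...} -> 0, {sr, sr^3, ...} -> 0.
Now take the inner product of this character with each irreducible chi from the table, <chi_3*chi_9, chi> = (1/24) sum_C |C| (chi_3*chi_9)(C) conj(chi(C)):
  <chi_3*chi_9, chi_1> = (1/24)[1*(2)*conj(1) + 1*(-2)*conj(1) + 2*(sqrt(3))*conj(1) + 2*(1)*conj(1) + 2*(0)*conj(1) + 2*(-1)*conj(1) + 2*(-sqrt(3))*conj(1) + 6*(0)*conj(1) + 6*(0)*conj(1)]
      = (1/24)[(2) + (-2) + (2*sqrt(3)) + (2) + (0) + (-2) + (-2*sqrt(3)) + (0) + (0)] = 0/24 = 0
  <chi_3*chi_9, chi_2> = (1/24)[1*(2)*conj(1) + 1*(-2)*conj(1) + 2*(sqrt(3))*conj(1) + 2*(1)*conj(1) + 2*(0)*conj(1) + 2*(-1)*conj(1) + 2*(-sqrt(3))*conj(1) + 6*(0)*conj(-1) + 6*(0)*conj(-1)]
      = (1/24)[(2) + (-2) + (2*sqrt(3)) + (2) + (0) + (-2) + (-2*sqrt(3)) + (0) + (0)] = 0/24 = 0
  <chi_3*chi_9, chi_3> = (1/24)[1*(2)*conj(1) + 1*(-2)*conj(1) + 2*(sqrt(3))*conj(-1) + 2*(1)*conj(1) + 2*(0)*conj(-1) + 2*(-1)*conj(1) + 2*(-sqrt(3))*conj(-1) + 6*(0)*conj(1) + 6*(0)*conj(-1)]
      = (1/24)[(2) + (-2) + (-2*sqrt(3)) + (2) + (0) + (-2) + (2*sqrt(3)) + (0) + (0)] = 0/24 = 0
  <chi_3*chi_9, chi_4> = (1/24)[1*(2)*conj(1) + 1*(-2)*conj(1) + 2*(sqrt(3))*conj(-1) + 2*(1)*conj(1) + 2*(0)*conj(-1) + 2*(-1)*conj(1) + 2*(-sqrt(3))*conj(-1) + 6*(0)*conj(-1) + 6*(0)*conj(1)]
      = (1/24)[(2) + (-2) + (-2*sqrt(3)) + (2) + (0) + (-2) + (2*sqrt(3)) + (0) + (0)] = 0/24 = 0
  <chi_3*chi_9, chi_5> = (1/24)[1*(2)*conj(2) + 1*(-2)*conj(-2) + 2*(sqrt(3))*conj(sqrt(3)) + 2*(1)*conj(1) + 2*(0)*conj(0) + 2*(-1)*conj(-1) + 2*(-sqrt(3))*conj(-sqrt(3)) + 6*(0)*conj(0) + 6*(0)*conj(0)]
      = (1/24)[(4) + (4) + (6) + (2) + (0) + (2) + (6) + (0) + (0)] = 24/24 = 1
  <chi_3*chi_9, chi_6> = (1/24)[1*(2)*conj(2) + 1*(-2)*conj(2) + 2*(sqrt(3))*conj(1) + 2*(1)*conj(-1) + 2*(0)*conj(-2) + 2*(-1)*conj(-1) + 2*(-sqrt(3))*conj(1) + 6*(0)*conj(0) + 6*(0)*conj(0)]
      = (1/24)[(4) + (-4) + (2*sqrt(3)) + (-2) + (0) + (2) + (-2*sqrt(3)) + (0) + (0)] = 0/24 = 0
  <chi_3*chi_9, chi_7> = (1/24)[1*(2)*conj(2) + 1*(-2)*conj(-2) + 2*(sqrt(3))*conj(0) + 2*(1)*conj(-2) + 2*(0)*conj(0) + 2*(-1)*conj(2) + 2*(-sqrt(3))*conj(0) + 6*(0)*conj(0) + 6*(0)*conj(0)]
      = (1/24)[(4) + (4) + (0) + (-4) + (0) + (-4) + (0) + (0) + (0)] = 0/24 = 0
  <chi_3*chi_9, chi_8> = (1/24)[1*(2)*conj(2) + 1*(-2)*conj(2) + 2*(sqrt(3))*conj(-1) + 2*(1)*conj(-1) + 2*(0)*conj(2) + 2*(-1)*conj(-1) + 2*(-sqrt(3))*conj(-1) + 6*(0)*conj(0) + 6*(0)*conj(0)]
      = (1/24)[(4) + (-4) + (-2*sqrt(3)) + (-2) + (0) + (2) + (2*sqrt(3)) + (0) + (0)] = 0/24 = 0
  <chi_3*chi_9, chi_9> = (1/24)[1*(2)*conj(2) + 1*(-2)*conj(-2) + 2*(sqrt(3))*conj(-sqrt(3)) + 2*(1)*conj(1) + 2*(0)*conj(0) + 2*(-1)*conj(-1) + 2*(-sqrt(3))*conj(sqrt(3)) + 6*(0)*conj(0) + 6*(0)*conj(0)]
      = (1/24)[(4) + (4) + (-6) + (2) + (0) + (2) + (-6) + (0) + (0)] = 0/24 = 0
Hence the multiplicities are chi_5: 1. Dimension check: dim(chi_3)*dim(chi_9) = 1*2 = 2 and sum (mult * dim) = 1*2 = 2.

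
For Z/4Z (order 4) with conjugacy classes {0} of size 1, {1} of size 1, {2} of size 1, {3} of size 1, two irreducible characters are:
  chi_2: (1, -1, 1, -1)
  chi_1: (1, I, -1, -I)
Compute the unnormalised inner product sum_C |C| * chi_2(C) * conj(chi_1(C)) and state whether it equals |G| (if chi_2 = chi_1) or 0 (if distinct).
Sum = 0; so <chi_2, chi_1> = 0 (distinct irreducibles are orthogonal).

Justification: Compute term by term over conjugacy classes (|C| * chi_2(C) * conj(chi_1(C))):
  1*(1)*conj(1) + 1*(-1)*conj(I) + 1*(1)*conj(-1) + 1*(-1)*conj(-I)
  = (1) + (I) + (-1) + (-I)
  = 0.
(Exp terms are combined using exp(i*s)*conj(exp(i*t)) = exp(i*(s-t)), and sums of them are collapsed using the identity that for every m > 1 the m distinct m-th roots of unity sum to 0, e.g. 1 + exp(2*I*pi/3) + exp(-2*I*pi/3) = 0.)
Dividing by |G| = 4 gives 0/4 = 0, matching the row-orthogonality relation <chi_2, chi_1> = [chi_2 = chi_1].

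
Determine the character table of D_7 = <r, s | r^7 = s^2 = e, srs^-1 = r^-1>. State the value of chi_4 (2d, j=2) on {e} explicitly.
Conjugacy classes: {e} of size 1, {r^1, r^6} of size 2, {r^2, r^5} of size 2, {r^3, r^4} of size 2, {s, sr, ..., sr^6} of size 7.
Character table:
  irrep \ class              {e} (size 1)  {r^1, r^6} (size 2)  {r^2, r^5} (size 2)  {r^3, r^4} (size 2)  {s, sr, ..., sr^6} (size 7)
  chi_1 (triv)               1             1                    1                    1                    1                          
  chi_2 (sign: r->1, s->-1)  1             1                    1                    1                    -1                         
  chi_3 (2d, j=1)            2             2*cos(2*pi/7)        -2*cos(3*pi/7)       -2*cos(pi/7)         0                          
  chi_4 (2d, j=2)            2             -2*cos(3*pi/7)       -2*cos(pi/7)         2*cos(2*pi/7)        0                          
  chi_5 (2d, j=3)            2             -2*cos(pi/7)         2*cos(2*pi/7)        -2*cos(3*pi/7)       0                          

Spot check: chi_4 (2d, j=2) on {e} = 2.

Argument: D_7 has order 2*7 = 14 with 5 conjugacy classes, hence 5 irreducibles. Sum of squared dims 1 + 1 + 4 + 4 + 4 = 14 = |G|. Linear characters come from the abelianisation; the 2-dimensional irreps have character r^k -> 2*cos(2*pi*j*k/7), reflections -> 0.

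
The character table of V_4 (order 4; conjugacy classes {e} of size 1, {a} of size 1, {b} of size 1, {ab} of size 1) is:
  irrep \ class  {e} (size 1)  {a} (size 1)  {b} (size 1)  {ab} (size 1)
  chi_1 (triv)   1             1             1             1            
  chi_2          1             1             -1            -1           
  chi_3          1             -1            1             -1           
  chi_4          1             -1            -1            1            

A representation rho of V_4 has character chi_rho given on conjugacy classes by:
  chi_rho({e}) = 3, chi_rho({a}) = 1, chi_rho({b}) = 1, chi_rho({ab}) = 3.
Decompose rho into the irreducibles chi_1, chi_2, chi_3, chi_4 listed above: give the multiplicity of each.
Multiplicities: chi_1: 2, chi_2: 0, chi_3: 0, chi_4: 1.

Derivation: Use <chi_rho, chi> = (1/|G|) sum_C |C| * chi_rho(C) * conj(chi(C)) with |G| = 4 for each irreducible chi in the table:
  <chi_rho, chi_1> = (1/4)[1*(3)*conj(1) + 1*(1)*conj(1) + 1*(1)*conj(1) + 1*(3)*conj(1)]
      = (1/4)[(3) + (1) + (1) + (3)] = 8/4 = 2
  <chi_rho, chi_2> = (1/4)[1*(3)*conj(1) + 1*(1)*conj(1) + 1*(1)*conj(-1) + 1*(3)*conj(-1)]
      = (1/4)[(3) + (1) + (-1) + (-3)] = 0/4 = 0
  <chi_rho, chi_3> = (1/4)[1*(3)*conj(1) + 1*(1)*conj(-1) + 1*(1)*conj(1) + 1*(3)*conj(-1)]
      = (1/4)[(3) + (-1) + (1) + (-3)] = 0/4 = 0
  <chi_rho, chi_4> = (1/4)[1*(3)*conj(1) + 1*(1)*conj(-1) + 1*(1)*conj(-1) + 1*(3)*conj(1)]
      = (1/4)[(3) + (-1) + (-1) + (3)] = 4/4 = 1
Dimension check: dim(rho) = sum (mult * dim) = 2*1 + 0*1 + 0*1 + 1*1 = 3 = chi_rho(e) = 3.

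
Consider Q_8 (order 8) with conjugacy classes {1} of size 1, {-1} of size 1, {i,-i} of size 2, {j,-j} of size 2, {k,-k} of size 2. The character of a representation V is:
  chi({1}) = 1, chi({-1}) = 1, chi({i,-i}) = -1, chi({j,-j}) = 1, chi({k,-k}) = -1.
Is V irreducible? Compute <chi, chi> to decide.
Irreducible: <chi, chi> = 1.

Justification: <chi, chi> = (1/|G|) sum_C |C| * |chi(C)|^2 = (1/8)[1*|1|^2 + 1*|1|^2 + 2*|-1|^2 + 2*|1|^2 + 2*|-1|^2]
  = (1/8)[(1) + (1) + (2) + (2) + (2)] = 8/8 = 1.
A character is irreducible iff <chi, chi> = 1, so this representation is irreducible.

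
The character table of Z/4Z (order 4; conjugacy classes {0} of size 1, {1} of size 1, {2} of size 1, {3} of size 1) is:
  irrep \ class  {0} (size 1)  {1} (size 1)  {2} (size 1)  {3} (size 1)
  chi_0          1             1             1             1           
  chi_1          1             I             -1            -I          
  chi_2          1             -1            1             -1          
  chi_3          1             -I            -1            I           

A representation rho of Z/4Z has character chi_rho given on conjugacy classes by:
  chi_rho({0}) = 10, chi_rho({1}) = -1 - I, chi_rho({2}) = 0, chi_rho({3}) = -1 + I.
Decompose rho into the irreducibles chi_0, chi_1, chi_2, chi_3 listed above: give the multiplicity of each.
Multiplicities: chi_0: 2, chi_1: 2, chi_2: 3, chi_3: 3.

Proof sketch: Use <chi_rho, chi> = (1/|G|) sum_C |C| * chi_rho(C) * conj(chi(C)) with |G| = 4 for each irreducible chi in the table:
  <chi_rho, chi_0> = (1/4)[1*(10)*conj(1) + 1*(-1 - I)*conj(1) + 1*(0)*conj(1) + 1*(-1 + I)*conj(1)]
      = (1/4)[(10) + (-1 - I) + (0) + (-1 + I)] = 8/4 = 2
  <chi_rho, chi_1> = (1/4)[1*(10)*conj(1) + 1*(-1 - I)*conj(I) + 1*(0)*conj(-1) + 1*(-1 + I)*conj(-I)]
      = (1/4)[(10) + (-1 + I) + (0) + (-1 - I)] = 8/4 = 2
  <chi_rho, chi_2> = (1/4)[1*(10)*conj(1) + 1*(-1 - I)*conj(-1) + 1*(0)*conj(1) + 1*(-1 + I)*conj(-1)]
      = (1/4)[(10) + (1 + I) + (0) + (1 - I)] = 12/4 = 3
  <chi_rho, chi_3> = (1/4)[1*(10)*conj(1) + 1*(-1 - I)*conj(-I) + 1*(0)*conj(-1) + 1*(-1 + I)*conj(I)]
      = (1/4)[(10) + (1 - I) + (0) + (1 + I)] = 12/4 = 3
(Exp terms are combined using exp(i*s)*conj(exp(i*t)) = exp(i*(s-t)), and sums of them are collapsed using the identity that for every m > 1 the m distinct m-th roots of unity sum to 0, e.g. 1 + exp(2*I*pi/3) + exp(-2*I*pi/3) = 0.)
Dimension check: dim(rho) = sum (mult * dim) = 2*1 + 2*1 + 3*1 + 3*1 = 10 = chi_rho(e) = 10.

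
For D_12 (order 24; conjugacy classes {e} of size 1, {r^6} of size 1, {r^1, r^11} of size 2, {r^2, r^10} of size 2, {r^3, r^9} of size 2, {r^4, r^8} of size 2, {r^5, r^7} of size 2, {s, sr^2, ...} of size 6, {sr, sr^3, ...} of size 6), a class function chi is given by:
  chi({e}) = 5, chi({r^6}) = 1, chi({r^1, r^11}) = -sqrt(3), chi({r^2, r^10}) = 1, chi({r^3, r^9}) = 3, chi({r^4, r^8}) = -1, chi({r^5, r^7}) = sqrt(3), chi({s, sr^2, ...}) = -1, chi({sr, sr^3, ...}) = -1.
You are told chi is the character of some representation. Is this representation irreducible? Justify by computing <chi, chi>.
Not irreducible (reducible): <chi, chi> = 3 > 1.

Details: <chi, chi> = (1/|G|) sum_C |C| * |chi(C)|^2 = (1/24)[1*|5|^2 + 1*|1|^2 + 2*|-sqrt(3)|^2 + 2*|1|^2 + 2*|3|^2 + 2*|-1|^2 + 2*|sqrt(3)|^2 + 6*|-1|^2 + 6*|-1|^2]
  = (1/24)[(25) + (1) + (6) + (2) + (18) + (2) + (6) + (6) + (6)] = 72/24 = 3.
A character is irreducible iff <chi, chi> = 1, so this representation is reducible.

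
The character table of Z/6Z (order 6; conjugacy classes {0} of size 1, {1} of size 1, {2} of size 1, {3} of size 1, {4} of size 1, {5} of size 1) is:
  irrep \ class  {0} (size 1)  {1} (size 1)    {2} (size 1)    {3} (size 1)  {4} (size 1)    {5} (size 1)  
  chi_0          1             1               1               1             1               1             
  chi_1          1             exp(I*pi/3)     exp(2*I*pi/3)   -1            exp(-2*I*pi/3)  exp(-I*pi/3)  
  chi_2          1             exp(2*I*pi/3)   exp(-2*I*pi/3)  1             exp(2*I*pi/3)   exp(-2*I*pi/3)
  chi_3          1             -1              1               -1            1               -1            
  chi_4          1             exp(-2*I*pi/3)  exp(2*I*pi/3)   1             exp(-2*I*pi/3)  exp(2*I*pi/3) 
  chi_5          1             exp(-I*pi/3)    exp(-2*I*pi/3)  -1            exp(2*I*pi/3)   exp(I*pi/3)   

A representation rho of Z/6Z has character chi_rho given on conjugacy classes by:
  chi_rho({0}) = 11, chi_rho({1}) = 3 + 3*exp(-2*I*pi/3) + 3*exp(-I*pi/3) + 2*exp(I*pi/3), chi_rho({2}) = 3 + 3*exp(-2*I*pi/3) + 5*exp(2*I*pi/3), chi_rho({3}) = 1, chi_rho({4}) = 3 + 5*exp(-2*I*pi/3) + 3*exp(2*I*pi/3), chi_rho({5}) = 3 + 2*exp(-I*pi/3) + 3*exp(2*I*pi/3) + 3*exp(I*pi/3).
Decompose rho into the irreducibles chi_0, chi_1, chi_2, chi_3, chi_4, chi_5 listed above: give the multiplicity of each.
Multiplicities: chi_0: 3, chi_1: 2, chi_2: 0, chi_3: 0, chi_4: 3, chi_5: 3.

Working: Use <chi_rho, chi> = (1/|G|) sum_C |C| * chi_rho(C) * conj(chi(C)) with |G| = 6 for each irreducible chi in the table:
  <chi_rho, chi_0> = (1/6)[1*(11)*conj(1) + 1*(3 + 3*exp(-2*I*pi/3) + 3*exp(-I*pi/3) + 2*exp(I*pi/3))*conj(1) + 1*(3 + 3*exp(-2*I*pi/3) + 5*exp(2*I*pi/3))*conj(1) + 1*(1)*conj(1) + 1*(3 + 5*exp(-2*I*pi/3) + 3*exp(2*I*pi/3))*conj(1) + 1*(3 + 2*exp(-I*pi/3) + 3*exp(2*I*pi/3) + 3*exp(I*pi/3))*conj(1)]
      = (1/6)[(11) + (3 + 3*exp(-2*I*pi/3) + 3*exp(-I*pi/3) + 2*exp(I*pi/3)) + (3 + 3*exp(-2*I*pi/3) + 5*exp(2*I*pi/3)) + (1) + (3 + 5*exp(-2*I*pi/3) + 3*exp(2*I*pi/3)) + (3 + 2*exp(-I*pi/3) + 3*exp(2*I*pi/3) + 3*exp(I*pi/3))] = 18/6 = 3
  <chi_rho, chi_1> = (1/6)[1*(11)*conj(1) + 1*(3 + 3*exp(-2*I*pi/3) + 3*exp(-I*pi/3) + 2*exp(I*pi/3))*conj(exp(I*pi/3)) + 1*(3 + 3*exp(-2*I*pi/3) + 5*exp(2*I*pi/3))*conj(exp(2*I*pi/3)) + 1*(1)*conj(-1) + 1*(3 + 5*exp(-2*I*pi/3) + 3*exp(2*I*pi/3))*conj(exp(-2*I*pi/3)) + 1*(3 + 2*exp(-I*pi/3) + 3*exp(2*I*pi/3) + 3*exp(I*pi/3))*conj(exp(-I*pi/3))]
      = (1/6)[(11) + (-1 + 3*exp(-2*I*pi/3) + 3*exp(-I*pi/3)) + (2) + (-1) + (2) + (-1 + 3*exp(2*I*pi/3) + 3*exp(I*pi/3))] = 12/6 = 2
  <chi_rho, chi_2> = (1/6)[1*(11)*conj(1) + 1*(3 + 3*exp(-2*I*pi/3) + 3*exp(-I*pi/3) + 2*exp(I*pi/3))*conj(exp(2*I*pi/3)) + 1*(3 + 3*exp(-2*I*pi/3) + 5*exp(2*I*pi/3))*conj(exp(-2*I*pi/3)) + 1*(1)*conj(1) + 1*(3 + 5*exp(-2*I*pi/3) + 3*exp(2*I*pi/3))*conj(exp(2*I*pi/3)) + 1*(3 + 2*exp(-I*pi/3) + 3*exp(2*I*pi/3) + 3*exp(I*pi/3))*conj(exp(-2*I*pi/3))]
      = (1/6)[(11) + (-3 + 3*exp(-2*I*pi/3) + 2*exp(-I*pi/3) + 3*exp(2*I*pi/3)) + (3 + 5*exp(-2*I*pi/3) + 3*exp(2*I*pi/3)) + (1) + (3 + 3*exp(-2*I*pi/3) + 5*exp(2*I*pi/3)) + (-3 + 3*exp(-2*I*pi/3) + 2*exp(I*pi/3) + 3*exp(2*I*pi/3))] = 0/6 = 0
  <chi_rho, chi_3> = (1/6)[1*(11)*conj(1) + 1*(3 + 3*exp(-2*I*pi/3) + 3*exp(-I*pi/3) + 2*exp(I*pi/3))*conj(-1) + 1*(3 + 3*exp(-2*I*pi/3) + 5*exp(2*I*pi/3))*conj(1) + 1*(1)*conj(-1) + 1*(3 + 5*exp(-2*I*pi/3) + 3*exp(2*I*pi/3))*conj(1) + 1*(3 + 2*exp(-I*pi/3) + 3*exp(2*I*pi/3) + 3*exp(I*pi/3))*conj(-1)]
      = (1/6)[(11) + (-3 - 2*exp(I*pi/3) - 3*exp(-I*pi/3) - 3*exp(-2*I*pi/3)) + (3 + 3*exp(-2*I*pi/3) + 5*exp(2*I*pi/3)) + (-1) + (3 + 5*exp(-2*I*pi/3) + 3*exp(2*I*pi/3)) + (-3 - 3*exp(I*pi/3) - 3*exp(2*I*pi/3) - 2*exp(-I*pi/3))] = 0/6 = 0
  <chi_rho, chi_4> = (1/6)[1*(11)*conj(1) + 1*(3 + 3*exp(-2*I*pi/3) + 3*exp(-I*pi/3) + 2*exp(I*pi/3))*conj(exp(-2*I*pi/3)) + 1*(3 + 3*exp(-2*I*pi/3) + 5*exp(2*I*pi/3))*conj(exp(2*I*pi/3)) + 1*(1)*conj(1) + 1*(3 + 5*exp(-2*I*pi/3) + 3*exp(2*I*pi/3))*conj(exp(-2*I*pi/3)) + 1*(3 + 2*exp(-I*pi/3) + 3*exp(2*I*pi/3) + 3*exp(I*pi/3))*conj(exp(2*I*pi/3))]
      = (1/6)[(11) + (1 + 3*exp(2*I*pi/3) + 3*exp(I*pi/3)) + (2) + (1) + (2) + (1 + 3*exp(-2*I*pi/3) + 3*exp(-I*pi/3))] = 18/6 = 3
  <chi_rho, chi_5> = (1/6)[1*(11)*conj(1) + 1*(3 + 3*exp(-2*I*pi/3) + 3*exp(-I*pi/3) + 2*exp(I*pi/3))*conj(exp(-I*pi/3)) + 1*(3 + 3*exp(-2*I*pi/3) + 5*exp(2*I*pi/3))*conj(exp(-2*I*pi/3)) + 1*(1)*conj(-1) + 1*(3 + 5*exp(-2*I*pi/3) + 3*exp(2*I*pi/3))*conj(exp(2*I*pi/3)) + 1*(3 + 2*exp(-I*pi/3) + 3*exp(2*I*pi/3) + 3*exp(I*pi/3))*conj(exp(I*pi/3))]
      = (1/6)[(11) + (3 + 3*exp(-I*pi/3) + 2*exp(2*I*pi/3) + 3*exp(I*pi/3)) + (3 + 5*exp(-2*I*pi/3) + 3*exp(2*I*pi/3)) + (-1) + (3 + 3*exp(-2*I*pi/3) + 5*exp(2*I*pi/3)) + (3 + 3*exp(-I*pi/3) + 2*exp(-2*I*pi/3) + 3*exp(I*pi/3))] = 18/6 = 3
(Exp terms are combined using exp(i*s)*conj(exp(i*t)) = exp(i*(s-t)), and sums of them are collapsed using the identity that for every m > 1 the m distinct m-th roots of unity sum to 0, e.g. 1 + exp(2*I*pi/3) + exp(-2*I*pi/3) = 0.)
Dimension check: dim(rho) = sum (mult * dim) = 3*1 + 2*1 + 0*1 + 0*1 + 3*1 + 3*1 = 11 = chi_rho(e) = 11.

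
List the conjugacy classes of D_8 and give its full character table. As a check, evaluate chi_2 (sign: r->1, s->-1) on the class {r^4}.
Conjugacy classes: {e} of size 1, {r^4} of size 1, {r^1, r^7} of size 2, {r^2, r^6} of size 2, {r^3, r^5} of size 2, {s, sr^2, ...} of size 4, {sr, sr^3, ...} of size 4.
Character table:
  irrep \ class              {e} (size 1)  {r^4} (size 1)  {r^1, r^7} (size 2)  {r^2, r^6} (size 2)  {r^3, r^5} (size 2)  {s, sr^2, ...} (size 4)  {sr, sr^3, ...} (size 4)
  chi_1 (triv)               1             1               1                    1                    1                    1                        1                       
  chi_2 (sign: r->1, s->-1)  1             1               1                    1                    1                    -1                       -1                      
  chi_3 (r->-1, s->1)        1             1               -1                   1                    -1                   1                        -1                      
  chi_4 (r->-1, s->-1)       1             1               -1                   1                    -1                   -1                       1                       
  chi_5 (2d, j=1)            2             -2              sqrt(2)              0                    -sqrt(2)             0                        0                       
  chi_6 (2d, j=2)            2             2               0                    -2                   0                    0                        0                       
  chi_7 (2d, j=3)            2             -2              -sqrt(2)             0                    sqrt(2)              0                        0                       

Spot check: chi_2 (sign: r->1, s->-1) on {r^4} = 1.

Derivation: D_8 has order 2*8 = 16 with 7 conjugacy classes, hence 7 irreducibles. Sum of squared dims 1 + 1 + 1 + 1 + 4 + 4 + 4 = 16 = |G|. Linear characters come from the abelianisation; the 2-dimensional irreps have character r^k -> 2*cos(2*pi*j*k/8), reflections -> 0.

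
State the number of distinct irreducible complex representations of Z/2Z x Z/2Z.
4

Reasoning: The number of irreducible complex representations of a finite group equals its number of conjugacy classes. Z/2Z x Z/2Z is abelian of order 4, so every element is its own conjugacy class: 4 classes, so Z/2Z x Z/2Z (order 4) has exactly 4 irreducible complex representations.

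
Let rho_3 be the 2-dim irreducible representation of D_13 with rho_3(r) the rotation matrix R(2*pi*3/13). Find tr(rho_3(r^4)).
chi_{rho_3}(r^4) = 2*cos(2*pi*3*4/13) = 2*cos(2*pi/13)

rho_3(r^4) is rotation by angle 2*pi*3*4/13, whose trace is 2*cos(2*pi*3*4/13) = 2*cos(2*pi/13).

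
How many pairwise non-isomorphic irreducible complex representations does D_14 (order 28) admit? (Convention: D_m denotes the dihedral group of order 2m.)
10

Reasoning: The number of irreducible complex representations of a finite group equals its number of conjugacy classes. D_14 has 10 conjugacy classes (n/2 + 3 for n even), so D_14 (order 28) has exactly 10 irreducible complex representations.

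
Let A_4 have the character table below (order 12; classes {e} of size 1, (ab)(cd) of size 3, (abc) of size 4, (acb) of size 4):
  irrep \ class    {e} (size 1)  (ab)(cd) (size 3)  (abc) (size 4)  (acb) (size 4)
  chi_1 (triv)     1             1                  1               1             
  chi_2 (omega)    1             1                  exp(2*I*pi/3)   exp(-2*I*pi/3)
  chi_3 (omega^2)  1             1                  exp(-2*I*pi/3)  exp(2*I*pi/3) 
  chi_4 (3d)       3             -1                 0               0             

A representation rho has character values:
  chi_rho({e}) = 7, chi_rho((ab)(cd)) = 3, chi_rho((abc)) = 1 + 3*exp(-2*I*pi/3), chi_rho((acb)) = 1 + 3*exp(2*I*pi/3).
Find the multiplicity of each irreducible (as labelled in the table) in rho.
Multiplicities: chi_1: 1, chi_2: 0, chi_3: 3, chi_4: 1.

Solution. Use <chi_rho, chi> = (1/|G|) sum_C |C| * chi_rho(C) * conj(chi(C)) with |G| = 12 for each irreducible chi in the table:
  <chi_rho, chi_1> = (1/12)[1*(7)*conj(1) + 3*(3)*conj(1) + 4*(1 + 3*exp(-2*I*pi/3))*conj(1) + 4*(1 + 3*exp(2*I*pi/3))*conj(1)]
      = (1/12)[(7) + (9) + (4 + 12*exp(-2*I*pi/3)) + (4 + 12*exp(2*I*pi/3))] = 12/12 = 1
  <chi_rho, chi_2> = (1/12)[1*(7)*conj(1) + 3*(3)*conj(1) + 4*(1 + 3*exp(-2*I*pi/3))*conj(exp(2*I*pi/3)) + 4*(1 + 3*exp(2*I*pi/3))*conj(exp(-2*I*pi/3))]
      = (1/12)[(7) + (9) + (4*exp(-2*I*pi/3) + 12*exp(2*I*pi/3)) + (12*exp(-2*I*pi/3) + 4*exp(2*I*pi/3))] = 0/12 = 0
  <chi_rho, chi_3> = (1/12)[1*(7)*conj(1) + 3*(3)*conj(1) + 4*(1 + 3*exp(-2*I*pi/3))*conj(exp(-2*I*pi/3)) + 4*(1 + 3*exp(2*I*pi/3))*conj(exp(2*I*pi/3))]
      = (1/12)[(7) + (9) + (12 + 4*exp(2*I*pi/3)) + (12 + 4*exp(-2*I*pi/3))] = 36/12 = 3
  <chi_rho, chi_4> = (1/12)[1*(7)*conj(3) + 3*(3)*conj(-1) + 4*(1 + 3*exp(-2*I*pi/3))*conj(0) + 4*(1 + 3*exp(2*I*pi/3))*conj(0)]
      = (1/12)[(21) + (-9) + (0) + (0)] = 12/12 = 1
(Exp terms are combined using exp(i*s)*conj(exp(i*t)) = exp(i*(s-t)), and sums of them are collapsed using the identity that for every m > 1 the m distinct m-th roots of unity sum to 0, e.g. 1 + exp(2*I*pi/3) + exp(-2*I*pi/3) = 0.)
Dimension check: dim(rho) = sum (mult * dim) = 1*1 + 0*1 + 3*1 + 1*3 = 7 = chi_rho(e) = 7.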